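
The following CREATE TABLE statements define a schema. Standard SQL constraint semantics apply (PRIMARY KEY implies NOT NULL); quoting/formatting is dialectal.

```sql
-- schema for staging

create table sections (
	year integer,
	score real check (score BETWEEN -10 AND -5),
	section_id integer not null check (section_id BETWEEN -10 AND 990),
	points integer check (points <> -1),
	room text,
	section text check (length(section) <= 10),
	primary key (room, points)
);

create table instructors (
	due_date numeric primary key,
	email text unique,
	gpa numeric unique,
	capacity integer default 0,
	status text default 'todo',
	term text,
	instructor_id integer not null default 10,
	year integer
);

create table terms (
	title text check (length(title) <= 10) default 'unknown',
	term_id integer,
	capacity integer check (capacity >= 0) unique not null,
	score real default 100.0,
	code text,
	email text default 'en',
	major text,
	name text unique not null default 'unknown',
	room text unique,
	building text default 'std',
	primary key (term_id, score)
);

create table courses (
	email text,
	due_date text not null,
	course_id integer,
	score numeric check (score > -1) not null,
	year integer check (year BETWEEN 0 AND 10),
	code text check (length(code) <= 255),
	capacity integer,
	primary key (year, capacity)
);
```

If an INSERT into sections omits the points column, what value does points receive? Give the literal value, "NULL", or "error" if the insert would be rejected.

error

points has no DEFAULT clause.
Omitting it would insert NULL, but it is part of the PRIMARY KEY, so the INSERT fails.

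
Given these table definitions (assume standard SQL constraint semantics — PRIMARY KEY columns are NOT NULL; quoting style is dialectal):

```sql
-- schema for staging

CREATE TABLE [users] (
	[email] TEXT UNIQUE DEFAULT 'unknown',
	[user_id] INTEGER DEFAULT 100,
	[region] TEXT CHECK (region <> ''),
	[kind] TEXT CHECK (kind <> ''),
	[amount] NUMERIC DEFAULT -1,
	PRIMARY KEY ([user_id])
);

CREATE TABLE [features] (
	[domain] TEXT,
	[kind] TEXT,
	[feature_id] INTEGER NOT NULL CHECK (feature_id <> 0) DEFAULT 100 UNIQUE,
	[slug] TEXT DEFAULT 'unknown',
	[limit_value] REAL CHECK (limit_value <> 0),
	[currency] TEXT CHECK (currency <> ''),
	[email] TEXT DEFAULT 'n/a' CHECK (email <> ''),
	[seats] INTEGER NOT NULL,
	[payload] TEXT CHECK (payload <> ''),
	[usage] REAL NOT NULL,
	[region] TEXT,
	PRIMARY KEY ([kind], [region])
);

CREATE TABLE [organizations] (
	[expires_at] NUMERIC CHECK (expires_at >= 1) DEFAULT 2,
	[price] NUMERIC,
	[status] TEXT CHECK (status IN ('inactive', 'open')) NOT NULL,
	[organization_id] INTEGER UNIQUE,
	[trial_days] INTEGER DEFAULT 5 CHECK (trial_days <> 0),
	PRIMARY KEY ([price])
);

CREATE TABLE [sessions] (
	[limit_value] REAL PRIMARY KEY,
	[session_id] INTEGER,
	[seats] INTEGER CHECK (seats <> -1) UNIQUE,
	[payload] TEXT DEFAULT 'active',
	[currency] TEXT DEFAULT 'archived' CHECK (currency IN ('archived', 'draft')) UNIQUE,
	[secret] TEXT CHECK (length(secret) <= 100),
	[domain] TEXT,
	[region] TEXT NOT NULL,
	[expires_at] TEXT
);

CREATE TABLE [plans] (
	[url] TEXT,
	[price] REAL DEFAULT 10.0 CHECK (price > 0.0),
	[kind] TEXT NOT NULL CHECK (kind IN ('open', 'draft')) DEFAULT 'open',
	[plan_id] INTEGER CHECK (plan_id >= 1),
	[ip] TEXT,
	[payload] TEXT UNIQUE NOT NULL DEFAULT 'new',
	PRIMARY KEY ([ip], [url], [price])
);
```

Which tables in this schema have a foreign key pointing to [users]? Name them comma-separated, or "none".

none

No REFERENCES clause anywhere in the schema names users.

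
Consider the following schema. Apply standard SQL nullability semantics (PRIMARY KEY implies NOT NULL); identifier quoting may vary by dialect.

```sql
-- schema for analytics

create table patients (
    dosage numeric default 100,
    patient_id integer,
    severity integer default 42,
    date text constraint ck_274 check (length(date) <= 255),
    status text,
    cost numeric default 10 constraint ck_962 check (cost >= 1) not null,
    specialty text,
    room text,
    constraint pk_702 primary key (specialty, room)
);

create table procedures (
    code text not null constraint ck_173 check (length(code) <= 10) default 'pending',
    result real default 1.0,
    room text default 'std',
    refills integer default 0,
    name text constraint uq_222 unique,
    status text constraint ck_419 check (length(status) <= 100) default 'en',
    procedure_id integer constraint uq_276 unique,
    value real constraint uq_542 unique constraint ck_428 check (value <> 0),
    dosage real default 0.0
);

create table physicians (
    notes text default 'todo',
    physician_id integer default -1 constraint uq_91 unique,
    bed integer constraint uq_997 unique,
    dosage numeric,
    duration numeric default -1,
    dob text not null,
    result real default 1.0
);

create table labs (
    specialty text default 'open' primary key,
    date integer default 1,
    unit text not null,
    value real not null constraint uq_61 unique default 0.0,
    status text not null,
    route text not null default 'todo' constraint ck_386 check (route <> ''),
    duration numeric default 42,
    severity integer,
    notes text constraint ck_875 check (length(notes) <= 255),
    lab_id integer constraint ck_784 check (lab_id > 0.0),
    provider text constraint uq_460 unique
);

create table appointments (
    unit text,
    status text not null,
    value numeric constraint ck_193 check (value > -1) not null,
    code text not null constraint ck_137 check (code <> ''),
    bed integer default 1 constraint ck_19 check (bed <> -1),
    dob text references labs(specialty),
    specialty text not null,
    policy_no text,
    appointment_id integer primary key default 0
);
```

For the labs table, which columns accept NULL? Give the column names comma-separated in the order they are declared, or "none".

date, duration, severity, notes, lab_id, provider

- specialty: part of the PRIMARY KEY, which implies NOT NULL → not nullable.
- date: DEFAULT only fills an omitted column; an explicit NULL is still allowed → nullable.
- unit: declared NOT NULL → not nullable.
- value: declared NOT NULL → not nullable.
- status: declared NOT NULL → not nullable.
- route: declared NOT NULL → not nullable.
- duration: DEFAULT only fills an omitted column; an explicit NULL is still allowed → nullable.
- severity: no NOT NULL constraint applies → nullable.
- notes: CHECK does not forbid NULL (a CHECK constraint passes when its expression is NULL) → nullable.
- lab_id: CHECK does not forbid NULL (a CHECK constraint passes when its expression is NULL) → nullable.
- provider: UNIQUE does not imply NOT NULL → nullable.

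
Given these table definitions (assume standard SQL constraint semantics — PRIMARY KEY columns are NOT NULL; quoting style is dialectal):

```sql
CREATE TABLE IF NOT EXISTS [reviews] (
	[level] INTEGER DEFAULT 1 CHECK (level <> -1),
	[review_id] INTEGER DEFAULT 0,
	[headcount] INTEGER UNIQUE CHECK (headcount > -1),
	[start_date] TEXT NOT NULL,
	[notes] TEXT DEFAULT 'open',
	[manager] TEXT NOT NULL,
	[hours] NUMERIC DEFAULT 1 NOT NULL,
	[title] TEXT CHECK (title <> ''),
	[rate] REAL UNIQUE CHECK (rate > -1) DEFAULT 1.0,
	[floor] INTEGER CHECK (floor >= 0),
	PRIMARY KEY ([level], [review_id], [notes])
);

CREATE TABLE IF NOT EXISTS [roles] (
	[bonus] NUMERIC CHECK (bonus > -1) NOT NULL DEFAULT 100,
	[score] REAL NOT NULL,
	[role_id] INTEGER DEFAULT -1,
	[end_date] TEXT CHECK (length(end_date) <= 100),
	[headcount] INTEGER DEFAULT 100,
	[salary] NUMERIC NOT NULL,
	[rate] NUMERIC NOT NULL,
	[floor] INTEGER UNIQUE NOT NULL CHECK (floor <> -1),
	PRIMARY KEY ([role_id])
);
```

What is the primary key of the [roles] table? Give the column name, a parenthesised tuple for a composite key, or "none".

role_id

role_id is declared PRIMARY KEY as a table-level PRIMARY KEY clause.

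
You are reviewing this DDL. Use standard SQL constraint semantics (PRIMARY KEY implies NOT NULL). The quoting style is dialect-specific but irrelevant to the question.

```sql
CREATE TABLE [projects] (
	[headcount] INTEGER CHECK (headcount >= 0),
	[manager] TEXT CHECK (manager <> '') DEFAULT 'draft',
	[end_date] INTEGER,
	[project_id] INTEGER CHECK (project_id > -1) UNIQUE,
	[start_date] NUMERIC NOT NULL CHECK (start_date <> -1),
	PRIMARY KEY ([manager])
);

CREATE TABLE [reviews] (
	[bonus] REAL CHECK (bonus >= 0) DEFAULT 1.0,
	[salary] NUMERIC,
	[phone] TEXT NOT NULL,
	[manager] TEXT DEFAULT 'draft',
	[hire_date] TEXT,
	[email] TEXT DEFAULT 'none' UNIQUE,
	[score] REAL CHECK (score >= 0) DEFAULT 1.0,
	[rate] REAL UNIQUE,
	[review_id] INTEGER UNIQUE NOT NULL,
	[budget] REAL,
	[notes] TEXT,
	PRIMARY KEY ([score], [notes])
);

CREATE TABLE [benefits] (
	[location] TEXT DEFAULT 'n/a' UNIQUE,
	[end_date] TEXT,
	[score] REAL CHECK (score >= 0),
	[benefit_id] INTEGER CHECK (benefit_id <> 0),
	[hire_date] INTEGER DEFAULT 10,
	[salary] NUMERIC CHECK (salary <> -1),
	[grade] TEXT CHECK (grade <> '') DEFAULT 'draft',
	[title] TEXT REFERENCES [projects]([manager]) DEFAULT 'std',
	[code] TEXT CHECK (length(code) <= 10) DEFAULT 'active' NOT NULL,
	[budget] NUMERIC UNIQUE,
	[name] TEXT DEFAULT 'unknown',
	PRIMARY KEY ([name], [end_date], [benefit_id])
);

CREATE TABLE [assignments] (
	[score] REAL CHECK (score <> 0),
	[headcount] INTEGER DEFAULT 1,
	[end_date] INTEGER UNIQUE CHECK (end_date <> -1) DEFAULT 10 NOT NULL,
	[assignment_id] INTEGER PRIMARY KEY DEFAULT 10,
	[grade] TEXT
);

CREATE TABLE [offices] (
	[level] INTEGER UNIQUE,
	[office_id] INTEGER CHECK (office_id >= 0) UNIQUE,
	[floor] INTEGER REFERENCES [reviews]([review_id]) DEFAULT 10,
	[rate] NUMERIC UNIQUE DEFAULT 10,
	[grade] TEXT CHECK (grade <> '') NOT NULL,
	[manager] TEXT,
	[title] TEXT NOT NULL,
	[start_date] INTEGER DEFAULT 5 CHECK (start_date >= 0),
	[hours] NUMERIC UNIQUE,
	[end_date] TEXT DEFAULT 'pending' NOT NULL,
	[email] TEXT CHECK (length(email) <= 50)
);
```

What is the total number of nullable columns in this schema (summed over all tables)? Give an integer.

28

projects: 3 nullable (headcount, end_date, project_id — PK (manager) and explicit NOT NULL columns excluded).
reviews: 7 nullable (bonus, salary, manager, hire_date, email, rate, budget — PK (score, notes) and explicit NOT NULL columns excluded).
benefits: 7 nullable (location, score, hire_date, salary, grade, title, budget — PK (name, end_date, benefit_id) and explicit NOT NULL columns excluded).
assignments: 3 nullable (score, headcount, grade — PK (assignment_id) and explicit NOT NULL columns excluded).
offices: 8 nullable (level, office_id, floor, rate, manager, start_date, hours, email — PK none and explicit NOT NULL columns excluded).
Total: 3 + 7 + 7 + 3 + 8 = 28.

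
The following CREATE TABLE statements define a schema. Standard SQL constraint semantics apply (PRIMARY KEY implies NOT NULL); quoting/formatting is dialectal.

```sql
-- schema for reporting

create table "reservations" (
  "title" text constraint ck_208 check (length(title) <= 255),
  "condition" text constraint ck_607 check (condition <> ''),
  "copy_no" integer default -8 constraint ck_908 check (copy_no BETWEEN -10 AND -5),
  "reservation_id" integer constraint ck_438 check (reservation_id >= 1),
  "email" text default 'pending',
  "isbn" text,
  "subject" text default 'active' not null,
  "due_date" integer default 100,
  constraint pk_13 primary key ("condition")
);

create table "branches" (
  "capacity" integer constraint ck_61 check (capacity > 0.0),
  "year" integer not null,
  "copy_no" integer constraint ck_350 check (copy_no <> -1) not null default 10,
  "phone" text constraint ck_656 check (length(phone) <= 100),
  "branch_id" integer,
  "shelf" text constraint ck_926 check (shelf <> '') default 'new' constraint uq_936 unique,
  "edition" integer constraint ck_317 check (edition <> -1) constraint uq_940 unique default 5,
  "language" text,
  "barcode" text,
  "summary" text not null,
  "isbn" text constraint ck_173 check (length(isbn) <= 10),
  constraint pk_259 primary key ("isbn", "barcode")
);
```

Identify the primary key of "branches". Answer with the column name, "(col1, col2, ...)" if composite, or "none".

A table-level PRIMARY KEY clause names 2 columns: isbn, barcode.
This is a composite key — the combination is unique, not each column individually.

(isbn, barcode)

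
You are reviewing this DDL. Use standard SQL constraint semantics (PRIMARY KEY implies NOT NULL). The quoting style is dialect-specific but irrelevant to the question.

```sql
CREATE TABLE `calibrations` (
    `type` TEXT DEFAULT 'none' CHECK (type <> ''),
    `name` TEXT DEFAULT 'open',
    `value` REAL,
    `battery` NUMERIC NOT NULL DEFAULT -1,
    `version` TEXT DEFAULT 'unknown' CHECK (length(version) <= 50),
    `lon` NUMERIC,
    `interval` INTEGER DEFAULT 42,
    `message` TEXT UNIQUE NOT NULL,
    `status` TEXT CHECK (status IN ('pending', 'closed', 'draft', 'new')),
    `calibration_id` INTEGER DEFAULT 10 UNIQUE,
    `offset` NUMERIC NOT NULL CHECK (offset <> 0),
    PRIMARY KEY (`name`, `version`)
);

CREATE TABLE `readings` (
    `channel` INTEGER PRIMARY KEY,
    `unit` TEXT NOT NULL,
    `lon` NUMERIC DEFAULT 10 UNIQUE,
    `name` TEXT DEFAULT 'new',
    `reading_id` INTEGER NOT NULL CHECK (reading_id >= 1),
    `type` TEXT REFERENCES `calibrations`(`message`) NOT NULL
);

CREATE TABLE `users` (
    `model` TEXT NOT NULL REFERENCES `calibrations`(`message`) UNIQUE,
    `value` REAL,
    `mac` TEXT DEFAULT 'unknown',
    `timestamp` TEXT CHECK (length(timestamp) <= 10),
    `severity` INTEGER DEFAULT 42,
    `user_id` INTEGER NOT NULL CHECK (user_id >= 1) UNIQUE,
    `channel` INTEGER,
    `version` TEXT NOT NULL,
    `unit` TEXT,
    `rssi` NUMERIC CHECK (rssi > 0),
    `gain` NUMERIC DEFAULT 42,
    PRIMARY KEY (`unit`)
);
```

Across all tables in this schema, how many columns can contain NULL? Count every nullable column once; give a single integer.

15

calibrations: 6 nullable (type, value, lon, interval, status, calibration_id — PK (name, version) and explicit NOT NULL columns excluded).
readings: 2 nullable (lon, name — PK (channel) and explicit NOT NULL columns excluded).
users: 7 nullable (value, mac, timestamp, severity, channel, rssi, gain — PK (unit) and explicit NOT NULL columns excluded).
Total: 6 + 2 + 7 = 15.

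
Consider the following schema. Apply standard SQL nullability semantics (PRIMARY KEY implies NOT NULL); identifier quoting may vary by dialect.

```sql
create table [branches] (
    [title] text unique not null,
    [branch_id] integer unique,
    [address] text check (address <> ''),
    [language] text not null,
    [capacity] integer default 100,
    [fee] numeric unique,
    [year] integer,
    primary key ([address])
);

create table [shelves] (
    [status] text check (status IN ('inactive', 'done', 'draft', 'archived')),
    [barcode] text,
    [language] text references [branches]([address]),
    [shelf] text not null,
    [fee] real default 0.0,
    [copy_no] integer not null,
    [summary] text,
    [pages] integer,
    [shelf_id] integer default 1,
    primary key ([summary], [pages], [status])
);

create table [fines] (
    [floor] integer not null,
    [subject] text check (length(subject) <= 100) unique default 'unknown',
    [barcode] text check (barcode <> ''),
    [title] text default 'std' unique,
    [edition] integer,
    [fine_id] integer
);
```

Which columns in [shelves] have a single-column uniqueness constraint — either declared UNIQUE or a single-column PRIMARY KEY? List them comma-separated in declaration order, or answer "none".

none

- status: part of a composite PRIMARY KEY — only the tuple is unique, not this column on its own.
- barcode: no UNIQUE or single-column PK constraint.
- language: no UNIQUE or single-column PK constraint.
- shelf: no UNIQUE or single-column PK constraint.
- fee: no UNIQUE or single-column PK constraint.
- copy_no: no UNIQUE or single-column PK constraint.
- summary: part of a composite PRIMARY KEY — only the tuple is unique, not this column on its own.
- pages: part of a composite PRIMARY KEY — only the tuple is unique, not this column on its own.
- shelf_id: no UNIQUE or single-column PK constraint.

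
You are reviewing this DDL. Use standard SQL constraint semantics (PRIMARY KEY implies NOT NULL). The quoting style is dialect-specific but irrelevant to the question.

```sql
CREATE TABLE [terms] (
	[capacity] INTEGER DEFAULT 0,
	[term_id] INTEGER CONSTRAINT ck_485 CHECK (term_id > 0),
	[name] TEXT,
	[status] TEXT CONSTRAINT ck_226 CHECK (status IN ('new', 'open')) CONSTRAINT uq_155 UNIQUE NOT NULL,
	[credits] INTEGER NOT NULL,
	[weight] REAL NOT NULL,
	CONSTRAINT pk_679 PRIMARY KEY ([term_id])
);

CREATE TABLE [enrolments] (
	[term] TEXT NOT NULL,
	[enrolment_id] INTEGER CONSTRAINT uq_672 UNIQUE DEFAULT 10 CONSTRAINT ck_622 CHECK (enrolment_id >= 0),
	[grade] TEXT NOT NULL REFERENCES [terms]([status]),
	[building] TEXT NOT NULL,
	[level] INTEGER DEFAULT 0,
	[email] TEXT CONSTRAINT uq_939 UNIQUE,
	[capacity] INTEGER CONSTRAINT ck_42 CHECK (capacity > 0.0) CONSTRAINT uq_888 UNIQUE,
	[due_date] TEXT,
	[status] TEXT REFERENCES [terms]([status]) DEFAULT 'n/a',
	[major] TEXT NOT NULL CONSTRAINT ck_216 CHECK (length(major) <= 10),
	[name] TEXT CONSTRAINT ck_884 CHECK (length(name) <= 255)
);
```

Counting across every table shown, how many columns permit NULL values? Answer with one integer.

terms: 2 nullable (capacity, name — PK (term_id) and explicit NOT NULL columns excluded).
enrolments: 7 nullable (enrolment_id, level, email, capacity, due_date, status, name — PK none and explicit NOT NULL columns excluded).
Total: 2 + 7 = 9.

9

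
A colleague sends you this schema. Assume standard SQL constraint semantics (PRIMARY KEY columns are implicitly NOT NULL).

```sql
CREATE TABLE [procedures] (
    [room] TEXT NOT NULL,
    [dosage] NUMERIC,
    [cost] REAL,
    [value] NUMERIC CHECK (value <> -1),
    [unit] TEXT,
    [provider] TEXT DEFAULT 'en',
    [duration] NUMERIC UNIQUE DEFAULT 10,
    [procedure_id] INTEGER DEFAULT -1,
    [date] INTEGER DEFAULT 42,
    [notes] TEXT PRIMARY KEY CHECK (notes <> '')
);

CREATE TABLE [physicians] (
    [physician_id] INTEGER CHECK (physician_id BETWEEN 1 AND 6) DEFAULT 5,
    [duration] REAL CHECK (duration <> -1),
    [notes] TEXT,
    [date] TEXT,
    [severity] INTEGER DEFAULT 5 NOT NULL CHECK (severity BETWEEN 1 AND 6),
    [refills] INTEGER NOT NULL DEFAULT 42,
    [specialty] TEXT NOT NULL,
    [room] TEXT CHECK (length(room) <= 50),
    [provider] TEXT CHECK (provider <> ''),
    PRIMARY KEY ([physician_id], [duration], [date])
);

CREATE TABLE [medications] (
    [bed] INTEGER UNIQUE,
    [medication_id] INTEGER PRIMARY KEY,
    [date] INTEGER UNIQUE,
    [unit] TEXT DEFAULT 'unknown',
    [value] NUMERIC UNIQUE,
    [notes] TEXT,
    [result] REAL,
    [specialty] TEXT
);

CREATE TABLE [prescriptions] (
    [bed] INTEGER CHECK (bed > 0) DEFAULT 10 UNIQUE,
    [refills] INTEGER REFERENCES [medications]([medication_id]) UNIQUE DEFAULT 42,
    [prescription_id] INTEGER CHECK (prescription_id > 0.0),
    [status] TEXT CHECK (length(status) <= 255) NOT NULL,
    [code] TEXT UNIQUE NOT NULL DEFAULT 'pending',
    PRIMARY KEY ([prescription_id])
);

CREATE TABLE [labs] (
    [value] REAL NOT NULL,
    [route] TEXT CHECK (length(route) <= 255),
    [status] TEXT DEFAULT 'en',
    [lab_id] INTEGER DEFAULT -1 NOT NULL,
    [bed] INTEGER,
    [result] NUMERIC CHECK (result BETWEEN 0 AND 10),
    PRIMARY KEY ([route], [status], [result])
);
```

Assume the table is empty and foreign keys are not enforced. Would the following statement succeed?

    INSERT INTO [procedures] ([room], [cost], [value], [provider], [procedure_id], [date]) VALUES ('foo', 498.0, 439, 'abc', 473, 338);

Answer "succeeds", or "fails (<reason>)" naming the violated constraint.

notes is omitted from the column list and has no DEFAULT, so it would receive NULL.
But notes is part of the PRIMARY KEY (implied NOT NULL).

fails (NOT NULL on notes)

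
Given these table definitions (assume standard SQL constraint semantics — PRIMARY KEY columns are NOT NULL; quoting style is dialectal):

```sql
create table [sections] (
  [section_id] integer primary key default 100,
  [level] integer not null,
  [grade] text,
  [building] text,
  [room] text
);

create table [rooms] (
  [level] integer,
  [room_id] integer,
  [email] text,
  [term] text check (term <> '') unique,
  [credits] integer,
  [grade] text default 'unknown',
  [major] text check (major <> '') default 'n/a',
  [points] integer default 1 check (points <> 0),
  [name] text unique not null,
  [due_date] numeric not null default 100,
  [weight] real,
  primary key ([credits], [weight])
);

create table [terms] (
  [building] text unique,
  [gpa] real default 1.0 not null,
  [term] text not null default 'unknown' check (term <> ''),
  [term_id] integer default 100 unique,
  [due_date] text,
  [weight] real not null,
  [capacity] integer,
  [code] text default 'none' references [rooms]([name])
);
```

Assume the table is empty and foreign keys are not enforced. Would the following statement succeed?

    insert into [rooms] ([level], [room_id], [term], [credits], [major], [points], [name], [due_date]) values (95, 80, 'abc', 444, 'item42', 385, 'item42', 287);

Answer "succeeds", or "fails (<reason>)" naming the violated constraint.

weight is omitted from the column list and has no DEFAULT, so it would receive NULL.
But weight is part of the PRIMARY KEY (implied NOT NULL).

fails (NOT NULL on weight)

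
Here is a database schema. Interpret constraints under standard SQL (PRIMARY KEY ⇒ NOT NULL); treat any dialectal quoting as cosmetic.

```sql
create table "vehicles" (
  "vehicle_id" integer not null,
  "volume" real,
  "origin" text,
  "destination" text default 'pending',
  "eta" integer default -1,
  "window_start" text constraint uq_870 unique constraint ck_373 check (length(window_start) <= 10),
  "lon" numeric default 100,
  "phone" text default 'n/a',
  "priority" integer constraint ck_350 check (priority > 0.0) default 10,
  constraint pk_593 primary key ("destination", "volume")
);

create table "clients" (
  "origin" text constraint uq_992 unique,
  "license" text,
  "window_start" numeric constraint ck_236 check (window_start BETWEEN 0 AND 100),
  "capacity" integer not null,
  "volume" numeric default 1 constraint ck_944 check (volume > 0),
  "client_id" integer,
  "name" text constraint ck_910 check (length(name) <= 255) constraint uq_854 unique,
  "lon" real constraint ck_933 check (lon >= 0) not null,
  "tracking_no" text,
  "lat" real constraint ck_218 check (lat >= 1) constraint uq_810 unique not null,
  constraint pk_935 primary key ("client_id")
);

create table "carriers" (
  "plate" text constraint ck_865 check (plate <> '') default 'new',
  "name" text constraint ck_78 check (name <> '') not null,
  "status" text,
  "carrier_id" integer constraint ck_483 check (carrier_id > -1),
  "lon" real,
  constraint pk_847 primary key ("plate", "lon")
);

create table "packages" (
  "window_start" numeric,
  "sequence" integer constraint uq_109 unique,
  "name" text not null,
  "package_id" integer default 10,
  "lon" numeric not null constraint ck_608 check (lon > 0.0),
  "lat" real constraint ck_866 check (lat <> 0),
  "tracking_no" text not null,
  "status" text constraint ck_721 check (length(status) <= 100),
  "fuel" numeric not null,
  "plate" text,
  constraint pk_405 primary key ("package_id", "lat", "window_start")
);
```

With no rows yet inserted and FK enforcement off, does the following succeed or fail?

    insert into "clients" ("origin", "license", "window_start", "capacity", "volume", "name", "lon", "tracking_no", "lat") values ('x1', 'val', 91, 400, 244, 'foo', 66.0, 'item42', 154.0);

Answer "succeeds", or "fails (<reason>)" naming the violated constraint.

client_id is omitted from the column list and has no DEFAULT, so it would receive NULL.
But client_id is part of the PRIMARY KEY (implied NOT NULL).

fails (NOT NULL on client_id)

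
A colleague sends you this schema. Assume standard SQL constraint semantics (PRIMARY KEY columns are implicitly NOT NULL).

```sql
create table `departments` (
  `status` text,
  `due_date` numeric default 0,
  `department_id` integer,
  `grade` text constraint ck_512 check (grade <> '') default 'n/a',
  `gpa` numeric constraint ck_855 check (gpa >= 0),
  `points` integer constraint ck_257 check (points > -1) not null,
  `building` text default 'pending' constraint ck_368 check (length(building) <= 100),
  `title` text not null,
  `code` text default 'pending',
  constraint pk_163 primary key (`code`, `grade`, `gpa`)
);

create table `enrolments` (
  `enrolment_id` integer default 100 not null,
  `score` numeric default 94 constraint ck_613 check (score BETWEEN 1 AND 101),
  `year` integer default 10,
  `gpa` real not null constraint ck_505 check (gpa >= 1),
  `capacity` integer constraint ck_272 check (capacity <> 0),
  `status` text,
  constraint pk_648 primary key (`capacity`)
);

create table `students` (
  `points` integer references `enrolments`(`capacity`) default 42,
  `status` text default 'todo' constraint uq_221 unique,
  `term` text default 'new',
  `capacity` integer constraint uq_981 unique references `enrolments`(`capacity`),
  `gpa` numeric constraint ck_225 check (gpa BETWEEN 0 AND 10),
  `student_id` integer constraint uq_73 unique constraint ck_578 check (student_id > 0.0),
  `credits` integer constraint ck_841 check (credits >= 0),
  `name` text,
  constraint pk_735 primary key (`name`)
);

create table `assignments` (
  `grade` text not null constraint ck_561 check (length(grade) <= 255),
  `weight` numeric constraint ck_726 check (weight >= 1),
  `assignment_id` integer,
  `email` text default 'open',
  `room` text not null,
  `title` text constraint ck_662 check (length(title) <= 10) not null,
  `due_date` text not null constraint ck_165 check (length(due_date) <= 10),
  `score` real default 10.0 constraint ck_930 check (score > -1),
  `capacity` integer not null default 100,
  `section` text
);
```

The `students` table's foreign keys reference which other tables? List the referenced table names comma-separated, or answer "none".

- points REFERENCES enrolments(capacity).
- capacity REFERENCES enrolments(capacity).

enrolments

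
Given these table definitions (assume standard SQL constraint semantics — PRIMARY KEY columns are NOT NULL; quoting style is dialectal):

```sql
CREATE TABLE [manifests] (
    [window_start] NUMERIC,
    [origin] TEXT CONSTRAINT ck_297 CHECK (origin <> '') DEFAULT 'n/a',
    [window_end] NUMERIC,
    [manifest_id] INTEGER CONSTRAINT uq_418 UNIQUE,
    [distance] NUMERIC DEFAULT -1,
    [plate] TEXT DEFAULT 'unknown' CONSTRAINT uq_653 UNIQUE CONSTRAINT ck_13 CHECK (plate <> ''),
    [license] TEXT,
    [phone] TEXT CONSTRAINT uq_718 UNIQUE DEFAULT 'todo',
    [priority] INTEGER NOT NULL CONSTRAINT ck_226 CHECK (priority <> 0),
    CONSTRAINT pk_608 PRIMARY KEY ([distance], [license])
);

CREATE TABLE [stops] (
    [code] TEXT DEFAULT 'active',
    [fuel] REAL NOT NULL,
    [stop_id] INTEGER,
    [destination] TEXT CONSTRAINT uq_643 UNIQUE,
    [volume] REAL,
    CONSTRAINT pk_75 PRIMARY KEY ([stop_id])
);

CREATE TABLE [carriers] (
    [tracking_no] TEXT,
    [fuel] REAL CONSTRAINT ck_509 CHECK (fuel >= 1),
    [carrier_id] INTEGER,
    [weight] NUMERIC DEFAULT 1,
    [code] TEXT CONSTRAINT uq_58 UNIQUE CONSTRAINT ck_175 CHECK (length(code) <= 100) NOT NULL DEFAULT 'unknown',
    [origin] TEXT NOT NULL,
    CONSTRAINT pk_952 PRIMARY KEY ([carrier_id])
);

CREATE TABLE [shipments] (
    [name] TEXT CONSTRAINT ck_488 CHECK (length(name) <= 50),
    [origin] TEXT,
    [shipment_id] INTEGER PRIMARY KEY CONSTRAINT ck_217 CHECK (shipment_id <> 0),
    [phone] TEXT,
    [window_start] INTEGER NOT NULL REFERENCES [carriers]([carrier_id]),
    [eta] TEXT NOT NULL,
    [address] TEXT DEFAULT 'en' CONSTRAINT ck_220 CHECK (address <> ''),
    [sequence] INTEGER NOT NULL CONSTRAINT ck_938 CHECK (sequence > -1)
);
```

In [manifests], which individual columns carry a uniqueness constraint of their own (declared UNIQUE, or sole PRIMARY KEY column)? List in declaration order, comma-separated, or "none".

manifest_id, plate, phone

- window_start: no UNIQUE or single-column PK constraint.
- origin: no UNIQUE or single-column PK constraint.
- window_end: no UNIQUE or single-column PK constraint.
- manifest_id: declared UNIQUE → unique.
- distance: part of a composite PRIMARY KEY — only the tuple is unique, not this column on its own.
- plate: declared UNIQUE → unique.
- license: part of a composite PRIMARY KEY — only the tuple is unique, not this column on its own.
- phone: declared UNIQUE → unique.
- priority: no UNIQUE or single-column PK constraint.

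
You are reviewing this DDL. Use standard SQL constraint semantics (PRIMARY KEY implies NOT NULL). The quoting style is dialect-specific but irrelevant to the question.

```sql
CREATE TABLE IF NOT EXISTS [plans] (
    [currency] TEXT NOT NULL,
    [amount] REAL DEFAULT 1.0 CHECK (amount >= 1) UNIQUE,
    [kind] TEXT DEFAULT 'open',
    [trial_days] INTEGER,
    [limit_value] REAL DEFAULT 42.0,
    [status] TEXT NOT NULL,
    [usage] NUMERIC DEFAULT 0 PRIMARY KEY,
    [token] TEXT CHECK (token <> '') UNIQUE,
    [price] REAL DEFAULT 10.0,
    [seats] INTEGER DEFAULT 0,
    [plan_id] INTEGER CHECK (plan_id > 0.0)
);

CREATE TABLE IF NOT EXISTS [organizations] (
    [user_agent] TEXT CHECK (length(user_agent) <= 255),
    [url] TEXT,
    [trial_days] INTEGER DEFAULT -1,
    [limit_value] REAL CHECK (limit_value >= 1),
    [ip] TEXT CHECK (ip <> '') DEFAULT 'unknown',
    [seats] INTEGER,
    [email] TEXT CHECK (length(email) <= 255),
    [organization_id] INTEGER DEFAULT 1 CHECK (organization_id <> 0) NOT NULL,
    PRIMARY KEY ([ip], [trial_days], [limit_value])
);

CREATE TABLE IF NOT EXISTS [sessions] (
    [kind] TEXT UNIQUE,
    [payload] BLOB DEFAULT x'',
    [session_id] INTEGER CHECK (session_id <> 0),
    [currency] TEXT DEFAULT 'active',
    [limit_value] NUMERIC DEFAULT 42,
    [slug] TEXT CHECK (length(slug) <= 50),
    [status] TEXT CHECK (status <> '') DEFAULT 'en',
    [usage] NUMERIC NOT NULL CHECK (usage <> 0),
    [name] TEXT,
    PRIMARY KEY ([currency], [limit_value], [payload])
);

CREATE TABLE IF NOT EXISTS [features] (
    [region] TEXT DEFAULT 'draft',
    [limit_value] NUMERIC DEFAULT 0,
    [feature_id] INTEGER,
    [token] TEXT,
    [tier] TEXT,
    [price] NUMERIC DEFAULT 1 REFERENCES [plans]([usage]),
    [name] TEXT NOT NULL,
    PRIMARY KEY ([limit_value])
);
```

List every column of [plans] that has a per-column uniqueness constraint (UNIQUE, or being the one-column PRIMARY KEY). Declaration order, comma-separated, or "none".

amount, usage, token

- currency: no UNIQUE or single-column PK constraint.
- amount: declared UNIQUE → unique.
- kind: no UNIQUE or single-column PK constraint.
- trial_days: no UNIQUE or single-column PK constraint.
- limit_value: no UNIQUE or single-column PK constraint.
- status: no UNIQUE or single-column PK constraint.
- usage: single-column PRIMARY KEY → unique.
- token: declared UNIQUE → unique.
- price: no UNIQUE or single-column PK constraint.
- seats: no UNIQUE or single-column PK constraint.
- plan_id: no UNIQUE or single-column PK constraint.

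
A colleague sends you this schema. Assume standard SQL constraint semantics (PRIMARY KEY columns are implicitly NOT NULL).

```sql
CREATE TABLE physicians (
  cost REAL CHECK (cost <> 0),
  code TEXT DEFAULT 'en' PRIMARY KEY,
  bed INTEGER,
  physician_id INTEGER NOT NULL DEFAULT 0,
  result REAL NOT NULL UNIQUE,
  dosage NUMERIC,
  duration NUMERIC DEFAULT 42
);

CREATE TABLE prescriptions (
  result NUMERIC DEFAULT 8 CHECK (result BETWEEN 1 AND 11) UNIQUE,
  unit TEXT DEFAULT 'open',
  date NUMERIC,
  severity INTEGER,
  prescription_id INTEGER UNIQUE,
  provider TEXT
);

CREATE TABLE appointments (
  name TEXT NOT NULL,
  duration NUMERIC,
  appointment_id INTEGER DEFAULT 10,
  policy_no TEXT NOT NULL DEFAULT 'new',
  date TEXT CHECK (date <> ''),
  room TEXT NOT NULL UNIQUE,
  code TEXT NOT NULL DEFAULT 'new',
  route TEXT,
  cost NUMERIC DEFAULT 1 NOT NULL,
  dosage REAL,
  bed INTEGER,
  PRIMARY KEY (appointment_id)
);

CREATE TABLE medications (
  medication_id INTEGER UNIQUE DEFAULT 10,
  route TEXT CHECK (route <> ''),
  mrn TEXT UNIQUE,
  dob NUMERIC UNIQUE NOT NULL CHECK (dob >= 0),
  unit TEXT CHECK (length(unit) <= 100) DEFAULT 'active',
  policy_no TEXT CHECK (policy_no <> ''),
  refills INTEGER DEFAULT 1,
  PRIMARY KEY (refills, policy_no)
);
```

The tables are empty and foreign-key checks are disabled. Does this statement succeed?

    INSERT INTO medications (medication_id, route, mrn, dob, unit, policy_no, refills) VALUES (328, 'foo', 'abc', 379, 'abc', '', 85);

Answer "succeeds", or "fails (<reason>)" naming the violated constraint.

The value '' for policy_no violates CHECK (policy_no <> '').

fails (CHECK on policy_no)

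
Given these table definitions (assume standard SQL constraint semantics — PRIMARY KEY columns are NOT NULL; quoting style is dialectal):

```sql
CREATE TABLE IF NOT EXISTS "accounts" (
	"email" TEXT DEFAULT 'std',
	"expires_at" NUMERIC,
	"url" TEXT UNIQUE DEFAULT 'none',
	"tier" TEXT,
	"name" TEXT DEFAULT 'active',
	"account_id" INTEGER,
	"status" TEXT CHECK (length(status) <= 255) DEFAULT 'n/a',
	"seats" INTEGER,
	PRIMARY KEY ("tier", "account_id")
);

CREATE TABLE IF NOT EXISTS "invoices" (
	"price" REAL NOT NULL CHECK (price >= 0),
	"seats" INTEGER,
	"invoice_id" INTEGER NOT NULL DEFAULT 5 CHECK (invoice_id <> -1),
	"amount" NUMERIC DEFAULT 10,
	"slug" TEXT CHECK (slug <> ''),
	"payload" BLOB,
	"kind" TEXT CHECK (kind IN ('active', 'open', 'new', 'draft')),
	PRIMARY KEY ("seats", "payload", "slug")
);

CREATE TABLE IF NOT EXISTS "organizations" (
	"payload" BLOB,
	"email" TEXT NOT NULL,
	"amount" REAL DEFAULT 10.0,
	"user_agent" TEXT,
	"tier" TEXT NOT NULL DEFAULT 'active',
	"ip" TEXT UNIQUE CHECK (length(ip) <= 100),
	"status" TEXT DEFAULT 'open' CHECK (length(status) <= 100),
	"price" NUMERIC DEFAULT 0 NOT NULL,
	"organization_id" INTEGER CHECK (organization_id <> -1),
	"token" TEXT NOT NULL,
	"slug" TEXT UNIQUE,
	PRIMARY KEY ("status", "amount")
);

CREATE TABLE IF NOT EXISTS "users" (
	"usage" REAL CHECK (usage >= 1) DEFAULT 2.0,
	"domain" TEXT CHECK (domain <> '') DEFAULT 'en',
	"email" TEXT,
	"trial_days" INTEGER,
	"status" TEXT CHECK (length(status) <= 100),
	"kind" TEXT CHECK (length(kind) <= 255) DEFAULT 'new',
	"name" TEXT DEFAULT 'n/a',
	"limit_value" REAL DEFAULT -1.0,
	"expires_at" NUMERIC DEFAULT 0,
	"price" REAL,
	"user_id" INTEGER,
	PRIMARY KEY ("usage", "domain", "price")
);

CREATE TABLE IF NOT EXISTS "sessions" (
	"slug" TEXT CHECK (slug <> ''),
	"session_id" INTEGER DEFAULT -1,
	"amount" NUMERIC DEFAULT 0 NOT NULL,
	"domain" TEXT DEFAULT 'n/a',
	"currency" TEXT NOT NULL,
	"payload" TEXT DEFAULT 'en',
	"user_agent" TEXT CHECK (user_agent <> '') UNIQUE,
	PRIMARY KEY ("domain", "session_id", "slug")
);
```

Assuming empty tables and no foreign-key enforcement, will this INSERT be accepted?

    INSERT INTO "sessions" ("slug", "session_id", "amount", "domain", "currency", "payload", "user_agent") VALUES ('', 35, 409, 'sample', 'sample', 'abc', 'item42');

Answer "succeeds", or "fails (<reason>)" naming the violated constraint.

fails (CHECK on slug)

The value '' for slug violates CHECK (slug <> '').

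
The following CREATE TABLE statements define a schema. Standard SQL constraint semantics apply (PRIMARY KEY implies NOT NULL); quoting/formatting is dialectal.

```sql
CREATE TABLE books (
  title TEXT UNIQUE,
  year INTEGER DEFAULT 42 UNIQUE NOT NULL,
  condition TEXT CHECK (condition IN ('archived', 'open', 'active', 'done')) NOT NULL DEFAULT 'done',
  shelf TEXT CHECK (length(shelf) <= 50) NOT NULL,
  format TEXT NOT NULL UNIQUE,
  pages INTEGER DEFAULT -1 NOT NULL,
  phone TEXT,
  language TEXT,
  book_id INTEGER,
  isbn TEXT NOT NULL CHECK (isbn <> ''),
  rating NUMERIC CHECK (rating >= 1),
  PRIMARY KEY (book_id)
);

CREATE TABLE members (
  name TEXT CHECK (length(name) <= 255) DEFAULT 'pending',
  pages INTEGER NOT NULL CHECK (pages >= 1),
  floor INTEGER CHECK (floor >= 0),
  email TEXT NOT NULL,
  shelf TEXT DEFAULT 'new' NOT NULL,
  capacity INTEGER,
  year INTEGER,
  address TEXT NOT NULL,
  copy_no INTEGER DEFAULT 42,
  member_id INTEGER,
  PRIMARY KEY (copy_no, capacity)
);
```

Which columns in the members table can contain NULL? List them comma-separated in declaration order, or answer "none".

name, floor, year, member_id

- name: CHECK does not forbid NULL (a CHECK constraint passes when its expression is NULL) → nullable.
- pages: declared NOT NULL → not nullable.
- floor: CHECK does not forbid NULL (a CHECK constraint passes when its expression is NULL) → nullable.
- email: declared NOT NULL → not nullable.
- shelf: declared NOT NULL → not nullable.
- capacity: part of the PRIMARY KEY, which implies NOT NULL → not nullable.
- year: no NOT NULL constraint applies → nullable.
- address: declared NOT NULL → not nullable.
- copy_no: part of the PRIMARY KEY, which implies NOT NULL → not nullable.
- member_id: no NOT NULL constraint applies → nullable.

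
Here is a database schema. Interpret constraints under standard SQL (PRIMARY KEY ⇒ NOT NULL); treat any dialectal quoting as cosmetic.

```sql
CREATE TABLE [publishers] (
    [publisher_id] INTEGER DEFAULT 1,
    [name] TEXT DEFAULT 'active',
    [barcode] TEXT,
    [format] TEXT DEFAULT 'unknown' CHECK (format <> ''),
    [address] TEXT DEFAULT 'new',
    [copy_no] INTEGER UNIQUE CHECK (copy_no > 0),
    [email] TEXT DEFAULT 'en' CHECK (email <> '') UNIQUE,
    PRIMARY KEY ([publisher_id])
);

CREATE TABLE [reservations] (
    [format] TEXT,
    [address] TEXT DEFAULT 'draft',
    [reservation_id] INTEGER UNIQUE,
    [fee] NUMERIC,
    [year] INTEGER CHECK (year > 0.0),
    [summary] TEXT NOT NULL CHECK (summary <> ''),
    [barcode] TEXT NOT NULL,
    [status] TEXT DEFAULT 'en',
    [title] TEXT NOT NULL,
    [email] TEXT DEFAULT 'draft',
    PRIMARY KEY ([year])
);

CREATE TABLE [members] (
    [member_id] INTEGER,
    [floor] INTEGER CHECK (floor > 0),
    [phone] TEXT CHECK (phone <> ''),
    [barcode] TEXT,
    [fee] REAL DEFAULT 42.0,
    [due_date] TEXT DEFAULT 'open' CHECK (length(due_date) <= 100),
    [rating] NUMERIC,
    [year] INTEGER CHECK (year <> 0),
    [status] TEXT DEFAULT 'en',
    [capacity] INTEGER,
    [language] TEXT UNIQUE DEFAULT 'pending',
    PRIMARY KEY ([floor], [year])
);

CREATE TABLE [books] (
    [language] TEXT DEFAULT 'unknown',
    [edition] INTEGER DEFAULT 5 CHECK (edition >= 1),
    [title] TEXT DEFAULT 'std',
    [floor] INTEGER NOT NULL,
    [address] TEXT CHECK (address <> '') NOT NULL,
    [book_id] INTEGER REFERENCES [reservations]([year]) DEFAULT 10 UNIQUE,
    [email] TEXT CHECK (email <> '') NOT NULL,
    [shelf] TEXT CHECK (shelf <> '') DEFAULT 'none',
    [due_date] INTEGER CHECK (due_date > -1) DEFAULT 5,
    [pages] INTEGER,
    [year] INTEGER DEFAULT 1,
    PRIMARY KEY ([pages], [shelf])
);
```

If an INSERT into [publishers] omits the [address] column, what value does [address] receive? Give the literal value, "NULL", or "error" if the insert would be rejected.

'new'

address has an explicit DEFAULT 'new'.
When the column is omitted from an INSERT, that default is used.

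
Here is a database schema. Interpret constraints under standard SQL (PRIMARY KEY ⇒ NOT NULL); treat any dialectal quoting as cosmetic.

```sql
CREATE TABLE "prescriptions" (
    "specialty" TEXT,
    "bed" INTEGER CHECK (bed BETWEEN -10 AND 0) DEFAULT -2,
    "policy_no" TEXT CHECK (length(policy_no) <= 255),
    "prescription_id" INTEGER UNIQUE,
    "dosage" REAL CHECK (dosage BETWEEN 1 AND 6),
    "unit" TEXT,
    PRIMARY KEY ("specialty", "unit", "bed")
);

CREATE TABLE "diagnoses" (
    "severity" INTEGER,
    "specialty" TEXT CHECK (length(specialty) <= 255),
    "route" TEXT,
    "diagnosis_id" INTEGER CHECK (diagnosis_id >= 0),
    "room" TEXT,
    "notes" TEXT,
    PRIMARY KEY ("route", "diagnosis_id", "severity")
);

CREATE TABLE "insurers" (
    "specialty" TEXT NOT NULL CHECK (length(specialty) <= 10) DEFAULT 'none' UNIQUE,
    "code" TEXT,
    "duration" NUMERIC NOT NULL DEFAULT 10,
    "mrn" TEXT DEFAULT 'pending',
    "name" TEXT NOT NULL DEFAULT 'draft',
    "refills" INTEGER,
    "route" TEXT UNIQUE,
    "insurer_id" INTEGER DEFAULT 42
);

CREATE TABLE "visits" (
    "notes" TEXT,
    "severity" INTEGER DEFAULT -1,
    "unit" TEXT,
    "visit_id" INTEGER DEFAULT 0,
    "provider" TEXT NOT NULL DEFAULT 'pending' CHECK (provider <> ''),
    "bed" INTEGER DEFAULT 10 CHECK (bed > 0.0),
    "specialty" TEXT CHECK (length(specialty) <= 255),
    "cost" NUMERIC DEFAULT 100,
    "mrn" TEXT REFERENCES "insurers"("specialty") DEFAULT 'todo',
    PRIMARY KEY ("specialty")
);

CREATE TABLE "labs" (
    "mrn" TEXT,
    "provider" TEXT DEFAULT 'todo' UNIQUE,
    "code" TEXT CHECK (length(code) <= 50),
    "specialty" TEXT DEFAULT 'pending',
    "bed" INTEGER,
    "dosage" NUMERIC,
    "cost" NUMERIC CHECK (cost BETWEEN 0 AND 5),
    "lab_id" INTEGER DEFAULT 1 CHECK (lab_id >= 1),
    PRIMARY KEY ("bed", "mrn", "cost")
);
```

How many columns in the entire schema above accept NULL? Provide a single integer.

prescriptions: 3 nullable (policy_no, prescription_id, dosage — PK (specialty, unit, bed) and explicit NOT NULL columns excluded).
diagnoses: 3 nullable (specialty, room, notes — PK (route, diagnosis_id, severity) and explicit NOT NULL columns excluded).
insurers: 5 nullable (code, mrn, refills, route, insurer_id — PK none and explicit NOT NULL columns excluded).
visits: 7 nullable (notes, severity, unit, visit_id, bed, cost, mrn — PK (specialty) and explicit NOT NULL columns excluded).
labs: 5 nullable (provider, code, specialty, dosage, lab_id — PK (bed, mrn, cost) and explicit NOT NULL columns excluded).
Total: 3 + 3 + 5 + 7 + 5 = 23.

23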